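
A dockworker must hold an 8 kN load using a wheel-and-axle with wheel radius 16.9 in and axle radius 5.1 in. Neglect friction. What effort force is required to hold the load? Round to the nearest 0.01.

2.41 kN

Wheel-and-axle MA = R/r = 16.9/5.1 = 3.3137.
Effort = load / MA = 8 / 3.3137 = 2.4142 kN.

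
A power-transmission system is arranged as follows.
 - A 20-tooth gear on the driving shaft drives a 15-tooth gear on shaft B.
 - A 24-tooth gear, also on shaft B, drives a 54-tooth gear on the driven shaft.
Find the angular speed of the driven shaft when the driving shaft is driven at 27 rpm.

Gear mesh: ratio = 15/20 = 0.75, so shaft B turns at 27 / 0.75 = 36 rpm.
Gear mesh: ratio = 54/24 = 2.25, so the driven shaft turns at 36 / 2.25 = 16 rpm.

16 rpm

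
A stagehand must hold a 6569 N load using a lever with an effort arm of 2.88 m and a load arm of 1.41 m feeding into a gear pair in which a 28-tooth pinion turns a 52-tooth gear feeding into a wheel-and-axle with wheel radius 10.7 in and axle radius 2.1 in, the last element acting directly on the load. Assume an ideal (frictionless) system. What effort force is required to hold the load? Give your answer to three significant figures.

340 N

Lever MA = effort arm / load arm = 2.88/1.41 = 2.0426.
Gear pair MA = 52/28 = 1.8571.
Wheel-and-axle MA = R/r = 10.7/2.1 = 5.0952.
Combined ideal MA = 2.0426 × 1.8571 × 5.0952 = 19.328.
Effort = load / MA = 6569 / 19.328 = 339.87 N.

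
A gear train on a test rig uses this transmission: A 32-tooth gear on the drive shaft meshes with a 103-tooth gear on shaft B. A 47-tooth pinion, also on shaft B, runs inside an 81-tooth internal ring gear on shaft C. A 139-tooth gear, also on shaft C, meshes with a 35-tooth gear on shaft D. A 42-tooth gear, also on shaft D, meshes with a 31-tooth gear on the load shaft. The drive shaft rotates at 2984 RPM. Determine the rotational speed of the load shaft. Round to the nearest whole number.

Gear mesh: ratio = 103/32 = 3.2188, so shaft B turns at 2984 / 3.2188 = 927.07 RPM.
Internal gear: ratio = 81/47 = 1.7234, so shaft C turns at 927.07 / 1.7234 = 537.93 RPM.
Gear mesh: ratio = 35/139 = 0.2518, so shaft D turns at 537.93 / 0.2518 = 2136.3 RPM.
Gear mesh: ratio = 31/42 = 0.7381, so the load shaft turns at 2136.3 / 0.7381 = 2894.4 RPM.

2894 RPM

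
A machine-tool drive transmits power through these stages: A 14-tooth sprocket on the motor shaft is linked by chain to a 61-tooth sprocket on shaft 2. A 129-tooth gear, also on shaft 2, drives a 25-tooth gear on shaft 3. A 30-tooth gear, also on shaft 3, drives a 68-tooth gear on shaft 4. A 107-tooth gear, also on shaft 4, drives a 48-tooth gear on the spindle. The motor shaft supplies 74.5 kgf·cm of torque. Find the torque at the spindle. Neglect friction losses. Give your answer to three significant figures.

After the chain (61/14): 74.5 × 4.3571 = 324.61 kgf·cm
After the gear mesh (25/129): 324.61 × 0.1938 = 62.908 kgf·cm
After the gear mesh (68/30): 62.908 × 2.2667 = 142.59 kgf·cm
After the gear mesh (48/107): 142.59 × 0.4486 = 63.967 kgf·cm

64.0 kgf·cm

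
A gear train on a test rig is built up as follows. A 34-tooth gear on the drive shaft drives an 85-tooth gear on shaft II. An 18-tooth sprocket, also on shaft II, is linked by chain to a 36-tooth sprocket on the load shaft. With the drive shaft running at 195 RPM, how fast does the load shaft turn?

gear mesh 85/34 = 2.5 → 195/2.5 = 78 RPM
chain 36/18 = 2 → 78/2 = 39 RPM

39 RPM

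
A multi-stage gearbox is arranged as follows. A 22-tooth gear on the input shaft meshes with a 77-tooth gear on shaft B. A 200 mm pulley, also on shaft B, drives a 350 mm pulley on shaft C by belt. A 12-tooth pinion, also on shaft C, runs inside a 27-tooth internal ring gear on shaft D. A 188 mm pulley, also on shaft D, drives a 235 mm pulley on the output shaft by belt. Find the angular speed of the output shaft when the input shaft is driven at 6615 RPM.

384 RPM

Gear mesh: ratio = 77/22 = 3.5, so shaft B turns at 6615 / 3.5 = 1890 RPM.
Belt: ratio = 350/200 = 1.75, so shaft C turns at 1890 / 1.75 = 1080 RPM.
Internal gear: ratio = 27/12 = 2.25, so shaft D turns at 1080 / 2.25 = 480 RPM.
Belt: ratio = 235/188 = 1.25, so the output shaft turns at 480 / 1.25 = 384 RPM.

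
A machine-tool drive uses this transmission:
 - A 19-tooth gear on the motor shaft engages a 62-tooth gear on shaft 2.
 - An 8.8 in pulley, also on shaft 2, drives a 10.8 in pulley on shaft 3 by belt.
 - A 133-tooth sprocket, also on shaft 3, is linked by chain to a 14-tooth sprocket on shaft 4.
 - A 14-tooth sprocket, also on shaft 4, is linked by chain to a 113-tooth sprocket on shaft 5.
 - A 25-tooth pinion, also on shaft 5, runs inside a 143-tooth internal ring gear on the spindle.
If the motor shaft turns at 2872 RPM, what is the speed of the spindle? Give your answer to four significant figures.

147.6 RPM

the motor shaft → shaft 2 (gear mesh, 62/19): 2872 ÷ 3.2632 = 880.13 RPM
shaft 2 → shaft 3 (belt, 10.8/8.8): 880.13 ÷ 1.2273 = 717.14 RPM
shaft 3 → shaft 4 (chain, 14/133): 717.14 ÷ 0.10526 = 6812.9 RPM
shaft 4 → shaft 5 (chain, 113/14): 6812.9 ÷ 8.0714 = 844.07 RPM
shaft 5 → the spindle (internal gear, 143/25): 844.07 ÷ 5.72 = 147.56 RPM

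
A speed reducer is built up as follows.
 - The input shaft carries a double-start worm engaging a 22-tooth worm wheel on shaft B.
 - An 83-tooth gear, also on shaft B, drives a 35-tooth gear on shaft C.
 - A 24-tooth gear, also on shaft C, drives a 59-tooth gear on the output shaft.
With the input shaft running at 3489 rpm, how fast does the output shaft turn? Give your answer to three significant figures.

306 rpm

Worm: ratio = 22/2 = 11, so shaft B turns at 3489 / 11 = 317.18 rpm.
Gear mesh: ratio = 35/83 = 0.42169, so shaft C turns at 317.18 / 0.42169 = 752.17 rpm.
Gear mesh: ratio = 59/24 = 2.4583, so the output shaft turns at 752.17 / 2.4583 = 305.97 rpm.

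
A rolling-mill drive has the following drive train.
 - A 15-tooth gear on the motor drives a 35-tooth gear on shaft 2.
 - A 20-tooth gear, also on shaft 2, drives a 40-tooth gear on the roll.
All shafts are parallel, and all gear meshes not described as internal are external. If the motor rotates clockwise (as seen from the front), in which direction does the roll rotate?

the motor → shaft 2: external mesh, 1 reversal → CCW.
shaft 2 → the roll: external mesh, 1 reversal → CW.
2 reversals in total — an even number — so the roll turns the same way as the motor.

clockwise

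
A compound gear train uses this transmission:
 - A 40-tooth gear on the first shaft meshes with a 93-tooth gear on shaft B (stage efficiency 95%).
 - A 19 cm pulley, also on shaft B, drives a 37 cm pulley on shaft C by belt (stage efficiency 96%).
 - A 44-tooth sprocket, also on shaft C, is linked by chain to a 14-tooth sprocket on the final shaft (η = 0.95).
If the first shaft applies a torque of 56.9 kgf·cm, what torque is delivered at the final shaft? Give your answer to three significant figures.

After the gear mesh (93/40): 56.9 × 2.325 × 0.95 = 125.68 kgf·cm
After the belt (37/19): 125.68 × 1.9474 × 0.96 = 234.95 kgf·cm
After the chain (14/44): 234.95 × 0.31818 × 0.95 = 71.019 kgf·cm

71.0 kgf·cm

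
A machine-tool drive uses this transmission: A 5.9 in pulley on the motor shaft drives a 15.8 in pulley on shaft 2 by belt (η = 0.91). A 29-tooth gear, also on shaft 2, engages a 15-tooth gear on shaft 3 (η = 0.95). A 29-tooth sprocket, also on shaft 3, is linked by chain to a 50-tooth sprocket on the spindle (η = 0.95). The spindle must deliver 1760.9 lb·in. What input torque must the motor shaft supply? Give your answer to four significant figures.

897.8 lb·in

Overall ratio R = 2.678 × 0.51724 × 1.7241 = 2.3882; overall efficiency η = 0.91 × 0.95 × 0.95 = 0.8213.
Input torque = output torque / (R × η) = 1760.9 / (2.3882 × 0.8213) = 897.79 lb·in.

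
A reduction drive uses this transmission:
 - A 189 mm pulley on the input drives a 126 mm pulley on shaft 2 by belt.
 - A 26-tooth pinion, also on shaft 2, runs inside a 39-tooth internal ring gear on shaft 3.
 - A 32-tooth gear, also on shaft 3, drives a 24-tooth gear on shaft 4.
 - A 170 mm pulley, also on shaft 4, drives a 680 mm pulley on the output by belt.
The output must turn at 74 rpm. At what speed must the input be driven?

222 rpm

Overall ratio R = 0.66667 × 1.5 × 0.75 × 4 = 3.
Required input speed = output speed × R = 74 × 3 = 222 rpm.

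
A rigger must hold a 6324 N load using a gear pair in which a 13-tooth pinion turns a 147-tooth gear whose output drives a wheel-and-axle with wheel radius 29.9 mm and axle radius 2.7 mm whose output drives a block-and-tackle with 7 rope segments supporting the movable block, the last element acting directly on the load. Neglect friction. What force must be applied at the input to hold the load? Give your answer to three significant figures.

Gear pair MA = 147/13 = 11.308.
Wheel-and-axle MA = R/r = 29.9/2.7 = 11.074.
Block-and-tackle MA = number of supporting rope parts = 7.
Combined ideal MA = 11.308 × 11.074 × 7 = 876.56.
Effort = load / MA = 6324 / 876.56 = 7.2146 N.

7.21 N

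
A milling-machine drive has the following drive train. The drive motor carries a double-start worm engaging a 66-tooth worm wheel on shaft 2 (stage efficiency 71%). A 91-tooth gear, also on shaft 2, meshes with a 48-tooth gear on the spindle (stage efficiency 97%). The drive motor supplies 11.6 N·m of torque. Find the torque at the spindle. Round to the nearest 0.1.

worm 66/2 = 33 → τ = 11.6·33·0.71 = 271.79 N·m
gear mesh 48/91 = 0.52747 → τ = 271.79·0.52747·0.97 = 139.06 N·m

139.1 N·m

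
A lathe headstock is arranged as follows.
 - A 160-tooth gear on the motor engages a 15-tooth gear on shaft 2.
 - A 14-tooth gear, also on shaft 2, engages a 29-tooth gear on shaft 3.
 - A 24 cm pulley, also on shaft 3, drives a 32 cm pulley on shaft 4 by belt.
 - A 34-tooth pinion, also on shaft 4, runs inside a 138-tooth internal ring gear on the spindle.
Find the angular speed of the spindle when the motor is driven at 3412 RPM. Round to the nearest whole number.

gear mesh 15/160 = 0.09375 → 3412/0.09375 = 36395 RPM
gear mesh 29/14 = 2.0714 → 36395/2.0714 = 17570 RPM
belt 32/24 = 1.3333 → 17570/1.3333 = 13177 RPM
internal gear 138/34 = 4.0588 → 13177/4.0588 = 3246.6 RPM

3247 RPM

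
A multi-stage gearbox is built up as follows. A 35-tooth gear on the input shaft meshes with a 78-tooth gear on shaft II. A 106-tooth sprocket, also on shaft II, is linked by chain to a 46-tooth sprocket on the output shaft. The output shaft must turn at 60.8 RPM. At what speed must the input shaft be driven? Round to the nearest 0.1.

Overall ratio R = 2.2286 × 0.43396 = 0.96712.
Required input speed = output speed × R = 60.8 × 0.96712 = 58.801 RPM.

58.8 RPM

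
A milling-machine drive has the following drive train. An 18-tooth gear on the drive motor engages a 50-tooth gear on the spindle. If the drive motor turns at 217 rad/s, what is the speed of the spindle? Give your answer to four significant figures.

78.12 rad/s

the drive motor → the spindle (gear mesh, 50/18): 217 ÷ 2.7778 = 78.12 rad/s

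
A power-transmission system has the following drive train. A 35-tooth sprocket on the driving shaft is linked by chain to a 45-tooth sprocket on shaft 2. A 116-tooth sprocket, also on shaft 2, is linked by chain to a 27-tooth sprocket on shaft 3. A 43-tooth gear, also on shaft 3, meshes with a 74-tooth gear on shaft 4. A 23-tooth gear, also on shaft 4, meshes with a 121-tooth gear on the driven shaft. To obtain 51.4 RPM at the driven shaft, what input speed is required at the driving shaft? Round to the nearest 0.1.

Overall ratio R = 1.2857 × 0.23276 × 1.7209 × 5.2609 = 2.7094.
Required input speed = output speed × R = 51.4 × 2.7094 = 139.26 RPM.

139.3 RPM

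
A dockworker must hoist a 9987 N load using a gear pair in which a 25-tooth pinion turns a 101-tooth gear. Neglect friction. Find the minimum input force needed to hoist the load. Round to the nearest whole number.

Gear pair MA = 101/25 = 4.04.
Effort = load / MA = 9987 / 4.04 = 2472 N.

2472 N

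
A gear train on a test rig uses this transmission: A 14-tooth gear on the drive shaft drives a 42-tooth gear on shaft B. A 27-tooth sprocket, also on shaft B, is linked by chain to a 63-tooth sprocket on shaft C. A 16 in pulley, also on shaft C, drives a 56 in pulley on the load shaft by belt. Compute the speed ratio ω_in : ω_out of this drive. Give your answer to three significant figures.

Each stage contributes driven/driver: gear mesh 42/14 = 3, chain 63/27 = 2.3333, belt 56/16 = 3.5.
Overall: 3 × 2.3333 × 3.5 = 24.5.

24.5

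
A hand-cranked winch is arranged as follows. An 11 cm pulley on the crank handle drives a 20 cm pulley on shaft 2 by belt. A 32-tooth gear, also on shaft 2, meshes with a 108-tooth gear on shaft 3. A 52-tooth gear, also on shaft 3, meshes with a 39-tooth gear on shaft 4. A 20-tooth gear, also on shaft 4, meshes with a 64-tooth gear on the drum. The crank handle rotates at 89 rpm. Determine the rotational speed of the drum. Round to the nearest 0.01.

6.04 rpm

belt 20/11 = 1.8182 → 89/1.8182 = 48.95 rpm
gear mesh 108/32 = 3.375 → 48.95/3.375 = 14.504 rpm
gear mesh 39/52 = 0.75 → 14.504/0.75 = 19.338 rpm
gear mesh 64/20 = 3.2 → 19.338/3.2 = 6.0432 rpm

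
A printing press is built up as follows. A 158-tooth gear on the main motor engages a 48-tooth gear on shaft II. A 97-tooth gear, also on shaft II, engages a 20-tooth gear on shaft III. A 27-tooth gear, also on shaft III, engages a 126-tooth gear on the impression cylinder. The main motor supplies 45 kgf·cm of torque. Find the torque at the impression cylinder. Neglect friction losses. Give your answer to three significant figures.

After the gear mesh (48/158): 45 × 0.3038 = 13.671 kgf·cm
After the gear mesh (20/97): 13.671 × 0.20619 = 2.8187 kgf·cm
After the gear mesh (126/27): 2.8187 × 4.6667 = 13.154 kgf·cm

13.2 kgf·cm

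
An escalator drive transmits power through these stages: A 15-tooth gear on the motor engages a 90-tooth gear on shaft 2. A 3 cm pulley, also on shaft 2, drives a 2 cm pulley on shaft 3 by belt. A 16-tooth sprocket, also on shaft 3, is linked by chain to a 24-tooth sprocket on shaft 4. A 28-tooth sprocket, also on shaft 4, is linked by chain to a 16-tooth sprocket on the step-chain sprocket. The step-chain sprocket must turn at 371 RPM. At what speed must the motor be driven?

1272 RPM

Overall ratio R = 6 × 0.66667 × 1.5 × 0.57143 = 3.4286.
Required input speed = output speed × R = 371 × 3.4286 = 1272 RPM.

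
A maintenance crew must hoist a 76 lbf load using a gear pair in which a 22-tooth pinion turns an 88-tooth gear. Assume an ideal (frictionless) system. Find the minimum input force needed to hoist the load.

Gear pair MA = 88/22 = 4.
Effort = load / MA = 76 / 4 = 19 lbf.

19 lbf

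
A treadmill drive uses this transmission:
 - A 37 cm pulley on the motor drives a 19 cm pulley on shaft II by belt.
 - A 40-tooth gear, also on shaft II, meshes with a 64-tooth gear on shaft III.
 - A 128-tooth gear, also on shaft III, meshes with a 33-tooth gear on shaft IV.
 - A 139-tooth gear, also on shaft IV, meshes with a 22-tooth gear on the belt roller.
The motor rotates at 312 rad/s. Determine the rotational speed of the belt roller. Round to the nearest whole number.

Belt: ratio = 19/37 = 0.51351, so shaft II turns at 312 / 0.51351 = 607.58 rad/s.
Gear mesh: ratio = 64/40 = 1.6, so shaft III turns at 607.58 / 1.6 = 379.74 rad/s.
Gear mesh: ratio = 33/128 = 0.25781, so shaft IV turns at 379.74 / 0.25781 = 1472.9 rad/s.
Gear mesh: ratio = 22/139 = 0.15827, so the belt roller turns at 1472.9 / 0.15827 = 9306.2 rad/s.

9306 rad/s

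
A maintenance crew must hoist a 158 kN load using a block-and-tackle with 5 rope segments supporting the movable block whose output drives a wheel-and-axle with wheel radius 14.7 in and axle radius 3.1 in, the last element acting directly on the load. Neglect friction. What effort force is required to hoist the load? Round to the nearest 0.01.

Block-and-tackle MA = number of supporting rope parts = 5.
Wheel-and-axle MA = R/r = 14.7/3.1 = 4.7419.
Combined ideal MA = 5 × 4.7419 = 23.71.
Effort = load / MA = 158 / 23.71 = 6.6639 kN.

6.66 kN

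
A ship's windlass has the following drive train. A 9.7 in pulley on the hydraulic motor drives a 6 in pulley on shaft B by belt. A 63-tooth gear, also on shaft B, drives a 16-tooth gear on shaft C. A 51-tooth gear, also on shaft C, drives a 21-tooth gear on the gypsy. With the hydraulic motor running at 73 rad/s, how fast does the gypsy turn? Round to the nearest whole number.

the hydraulic motor → shaft B (belt, 6/9.7): 73 ÷ 0.61856 = 118.02 rad/s
shaft B → shaft C (gear mesh, 16/63): 118.02 ÷ 0.25397 = 464.69 rad/s
shaft C → the gypsy (gear mesh, 21/51): 464.69 ÷ 0.41176 = 1128.5 rad/s

1129 rad/s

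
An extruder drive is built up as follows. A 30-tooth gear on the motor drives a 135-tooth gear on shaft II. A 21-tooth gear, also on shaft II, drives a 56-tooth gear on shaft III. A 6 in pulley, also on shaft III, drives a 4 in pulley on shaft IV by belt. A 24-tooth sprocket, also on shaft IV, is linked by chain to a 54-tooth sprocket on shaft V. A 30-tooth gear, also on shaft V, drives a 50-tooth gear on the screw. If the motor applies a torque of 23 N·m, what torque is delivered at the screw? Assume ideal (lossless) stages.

690 N·m

gear mesh 135/30 = 4.5 → τ = 23·4.5 = 103.5 N·m
gear mesh 56/21 = 2.6667 → τ = 103.5·2.6667 = 276 N·m
belt 4/6 = 0.66667 → τ = 276·0.66667 = 184 N·m
chain 54/24 = 2.25 → τ = 184·2.25 = 414 N·m
gear mesh 50/30 = 1.6667 → τ = 414·1.6667 = 690 N·m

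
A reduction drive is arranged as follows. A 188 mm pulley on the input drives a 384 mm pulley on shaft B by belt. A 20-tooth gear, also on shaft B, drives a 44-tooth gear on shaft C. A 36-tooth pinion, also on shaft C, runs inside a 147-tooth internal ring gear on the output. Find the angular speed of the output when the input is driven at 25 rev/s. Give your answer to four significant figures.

Belt: ratio = 384/188 = 2.0426, so shaft B turns at 25 / 2.0426 = 12.24 rev/s.
Gear mesh: ratio = 44/20 = 2.2, so shaft C turns at 12.24 / 2.2 = 5.5634 rev/s.
Internal gear: ratio = 147/36 = 4.0833, so the output turns at 5.5634 / 4.0833 = 1.3625 rev/s.

1.362 rev/s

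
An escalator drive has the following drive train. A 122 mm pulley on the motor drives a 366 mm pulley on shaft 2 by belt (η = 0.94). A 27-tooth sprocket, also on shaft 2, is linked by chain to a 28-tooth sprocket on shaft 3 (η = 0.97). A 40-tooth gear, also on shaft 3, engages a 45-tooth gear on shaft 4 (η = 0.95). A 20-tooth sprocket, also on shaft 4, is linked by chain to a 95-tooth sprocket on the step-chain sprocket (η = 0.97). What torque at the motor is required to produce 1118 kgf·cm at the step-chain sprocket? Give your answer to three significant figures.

80.0 kgf·cm

Overall ratio R = 3 × 1.037 × 1.125 × 4.75 = 16.625; overall efficiency η = 0.94 × 0.97 × 0.95 × 0.97 = 0.8402.
Input torque = output torque / (R × η) = 1118 / (16.625 × 0.8402) = 80.036 kgf·cm.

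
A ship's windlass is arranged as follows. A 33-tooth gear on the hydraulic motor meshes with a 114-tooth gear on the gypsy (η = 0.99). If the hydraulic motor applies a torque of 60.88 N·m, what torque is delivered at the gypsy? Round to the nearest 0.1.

Gear mesh: ratio = 114/33 = 3.4545; torque at the gypsy = 60.88 × 3.4545 × 0.99 = 208.21 N·m.

208.2 N·m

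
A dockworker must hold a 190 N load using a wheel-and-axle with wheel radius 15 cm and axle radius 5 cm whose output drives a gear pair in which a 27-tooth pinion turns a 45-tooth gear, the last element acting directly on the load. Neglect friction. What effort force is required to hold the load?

Wheel-and-axle MA = R/r = 15/5 = 3.
Gear pair MA = 45/27 = 1.6667.
Combined ideal MA = 3 × 1.6667 = 5.
Effort = load / MA = 190 / 5 = 38 N.

38 N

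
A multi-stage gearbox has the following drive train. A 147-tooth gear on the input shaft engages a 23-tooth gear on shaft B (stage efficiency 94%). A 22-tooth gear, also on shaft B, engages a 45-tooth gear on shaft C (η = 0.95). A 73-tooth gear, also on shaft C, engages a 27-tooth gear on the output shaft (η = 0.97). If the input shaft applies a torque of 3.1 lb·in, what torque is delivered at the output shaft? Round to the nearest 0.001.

After the gear mesh (23/147): 3.1 × 0.15646 × 0.94 = 0.45593 lb·in
After the gear mesh (45/22): 0.45593 × 2.0455 × 0.95 = 0.88596 lb·in
After the gear mesh (27/73): 0.88596 × 0.36986 × 0.97 = 0.31785 lb·in

0.318 lb·in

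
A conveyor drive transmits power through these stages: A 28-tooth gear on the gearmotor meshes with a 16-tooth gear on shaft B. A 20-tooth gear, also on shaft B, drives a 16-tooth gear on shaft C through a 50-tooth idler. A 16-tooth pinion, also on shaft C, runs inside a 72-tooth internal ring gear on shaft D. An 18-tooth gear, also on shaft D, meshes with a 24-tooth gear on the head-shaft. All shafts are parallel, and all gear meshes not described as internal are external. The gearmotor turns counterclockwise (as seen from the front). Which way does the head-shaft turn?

the gearmotor → shaft B: external mesh, 1 reversal → CW.
shaft B → shaft C: driver → idler → driven is 2 external meshes, 2 reversals → CW.
shaft C → shaft D: internal mesh, same direction → CW.
shaft D → the head-shaft: external mesh, 1 reversal → CCW.
4 reversals in total — an even number — so the head-shaft turns the same way as the gearmotor.

counterclockwise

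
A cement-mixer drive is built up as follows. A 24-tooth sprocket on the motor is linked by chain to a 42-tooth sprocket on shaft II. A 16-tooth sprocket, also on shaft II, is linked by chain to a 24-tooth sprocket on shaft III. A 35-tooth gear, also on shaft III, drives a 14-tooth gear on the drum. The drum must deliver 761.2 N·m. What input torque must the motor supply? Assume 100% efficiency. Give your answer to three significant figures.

725 N·m

Overall ratio R = 1.75 × 1.5 × 0.4 = 1.05.
Input torque = output torque / R = 761.2 / 1.05 = 724.95 N·m.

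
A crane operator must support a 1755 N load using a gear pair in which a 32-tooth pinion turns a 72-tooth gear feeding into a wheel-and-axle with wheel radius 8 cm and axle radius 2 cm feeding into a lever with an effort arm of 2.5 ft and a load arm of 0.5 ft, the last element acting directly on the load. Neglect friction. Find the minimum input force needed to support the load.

39 N

Gear pair MA = 72/32 = 2.25.
Wheel-and-axle MA = R/r = 8/2 = 4.
Lever MA = effort arm / load arm = 2.5/0.5 = 5.
Combined ideal MA = 2.25 × 4 × 5 = 45.
Effort = load / MA = 1755 / 45 = 39 N.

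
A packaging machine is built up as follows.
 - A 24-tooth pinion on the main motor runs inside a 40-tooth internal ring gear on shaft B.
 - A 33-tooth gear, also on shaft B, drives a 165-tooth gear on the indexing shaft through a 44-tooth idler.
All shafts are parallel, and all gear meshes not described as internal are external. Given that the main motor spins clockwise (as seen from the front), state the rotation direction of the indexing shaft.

the main motor → shaft B: internal mesh, same direction → CW.
shaft B → the indexing shaft: driver → idler → driven is 2 external meshes, 2 reversals → CW.
2 reversals in total — an even number — so the indexing shaft turns the same way as the main motor.

clockwise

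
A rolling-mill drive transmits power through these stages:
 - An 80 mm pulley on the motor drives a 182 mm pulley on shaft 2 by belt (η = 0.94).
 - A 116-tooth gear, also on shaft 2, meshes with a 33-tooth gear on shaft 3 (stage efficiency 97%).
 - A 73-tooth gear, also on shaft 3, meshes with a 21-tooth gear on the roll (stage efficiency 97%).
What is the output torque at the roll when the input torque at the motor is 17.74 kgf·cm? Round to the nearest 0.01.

After the belt (182/80): 17.74 × 2.275 × 0.94 = 37.937 kgf·cm
After the gear mesh (33/116): 37.937 × 0.28448 × 0.97 = 10.469 kgf·cm
After the gear mesh (21/73): 10.469 × 0.28767 × 0.97 = 2.9212 kgf·cm

2.92 kgf·cm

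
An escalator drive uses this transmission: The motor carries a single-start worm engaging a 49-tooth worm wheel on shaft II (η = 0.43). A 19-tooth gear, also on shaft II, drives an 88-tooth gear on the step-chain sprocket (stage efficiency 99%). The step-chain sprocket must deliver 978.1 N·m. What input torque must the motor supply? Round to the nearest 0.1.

Overall ratio R = 49 × 4.6316 = 226.95; overall efficiency η = 0.43 × 0.99 = 0.4257.
Input torque = output torque / (R × η) = 978.1 / (226.95 × 0.4257) = 10.124 N·m.

10.1 N·m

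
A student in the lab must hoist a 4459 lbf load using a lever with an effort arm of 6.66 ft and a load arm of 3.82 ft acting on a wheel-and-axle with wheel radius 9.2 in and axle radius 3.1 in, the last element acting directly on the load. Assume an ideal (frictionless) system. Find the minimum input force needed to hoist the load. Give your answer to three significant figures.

862 lbf

Lever MA = effort arm / load arm = 6.66/3.82 = 1.7435.
Wheel-and-axle MA = R/r = 9.2/3.1 = 2.9677.
Combined ideal MA = 1.7435 × 2.9677 = 5.1741.
Effort = load / MA = 4459 / 5.1741 = 861.79 lbf.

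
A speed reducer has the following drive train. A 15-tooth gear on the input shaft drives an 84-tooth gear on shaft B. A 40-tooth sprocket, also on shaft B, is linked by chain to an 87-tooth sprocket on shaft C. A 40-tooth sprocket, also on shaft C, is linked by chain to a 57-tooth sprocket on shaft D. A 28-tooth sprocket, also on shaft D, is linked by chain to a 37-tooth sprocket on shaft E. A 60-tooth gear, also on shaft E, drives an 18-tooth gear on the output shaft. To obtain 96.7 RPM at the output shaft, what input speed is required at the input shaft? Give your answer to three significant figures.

Overall ratio R = 5.6 × 2.175 × 1.425 × 1.3214 × 0.3 = 6.8806.
Required input speed = output speed × R = 96.7 × 6.8806 = 665.36 RPM.

665 RPM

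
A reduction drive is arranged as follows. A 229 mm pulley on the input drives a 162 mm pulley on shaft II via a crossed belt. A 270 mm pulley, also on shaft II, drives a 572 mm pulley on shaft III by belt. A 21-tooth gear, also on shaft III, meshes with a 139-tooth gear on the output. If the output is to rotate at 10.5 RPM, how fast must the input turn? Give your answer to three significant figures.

Overall ratio R = 0.70742 × 2.1185 × 6.619 = 9.9199.
Required input speed = output speed × R = 10.5 × 9.9199 = 104.16 RPM.

104 RPM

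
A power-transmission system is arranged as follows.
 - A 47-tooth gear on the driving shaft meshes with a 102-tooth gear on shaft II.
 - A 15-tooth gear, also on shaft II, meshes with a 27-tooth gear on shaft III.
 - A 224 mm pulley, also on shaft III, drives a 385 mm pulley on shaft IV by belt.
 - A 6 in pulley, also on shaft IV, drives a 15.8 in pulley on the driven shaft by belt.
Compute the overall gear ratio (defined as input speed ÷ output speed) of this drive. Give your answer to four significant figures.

17.68

Each stage contributes driven/driver: gear mesh 102/47 = 2.1702, gear mesh 27/15 = 1.8, belt 385/224 = 1.7188, belt 15.8/6 = 2.6333.
Overall: 2.1702 × 1.8 × 1.7188 × 2.6333 = 17.68.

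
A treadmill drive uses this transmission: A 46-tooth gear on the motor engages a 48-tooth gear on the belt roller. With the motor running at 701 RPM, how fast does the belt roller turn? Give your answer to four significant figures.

671.8 RPM

the motor → the belt roller (gear mesh, 48/46): 701 ÷ 1.0435 = 671.79 RPM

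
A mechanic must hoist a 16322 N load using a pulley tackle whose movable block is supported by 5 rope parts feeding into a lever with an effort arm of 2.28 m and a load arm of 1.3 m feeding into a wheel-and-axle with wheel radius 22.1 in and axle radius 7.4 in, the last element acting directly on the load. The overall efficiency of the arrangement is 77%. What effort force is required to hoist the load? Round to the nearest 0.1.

Block-and-tackle MA = number of supporting rope parts = 5.
Lever MA = effort arm / load arm = 2.28/1.3 = 1.7538.
Wheel-and-axle MA = R/r = 22.1/7.4 = 2.9865.
Combined ideal MA = 5 × 1.7538 × 2.9865 = 26.189.
Actual MA = 26.189 × 0.77 = 20.166.
Effort = load / actual MA = 16322 / 20.166 = 809.4 N.

809.4 N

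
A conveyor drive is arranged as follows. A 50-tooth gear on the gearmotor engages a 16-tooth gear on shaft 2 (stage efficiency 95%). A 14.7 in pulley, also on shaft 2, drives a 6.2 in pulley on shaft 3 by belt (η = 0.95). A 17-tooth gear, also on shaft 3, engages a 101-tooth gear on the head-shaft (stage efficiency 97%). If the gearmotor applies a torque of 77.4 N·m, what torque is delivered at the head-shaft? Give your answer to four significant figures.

gear mesh 16/50 = 0.32 → τ = 77.4·0.32·0.95 = 23.53 N·m
belt 6.2/14.7 = 0.42177 → τ = 23.53·0.42177·0.95 = 9.4278 N·m
gear mesh 101/17 = 5.9412 → τ = 9.4278·5.9412·0.97 = 54.332 N·m

54.33 N·m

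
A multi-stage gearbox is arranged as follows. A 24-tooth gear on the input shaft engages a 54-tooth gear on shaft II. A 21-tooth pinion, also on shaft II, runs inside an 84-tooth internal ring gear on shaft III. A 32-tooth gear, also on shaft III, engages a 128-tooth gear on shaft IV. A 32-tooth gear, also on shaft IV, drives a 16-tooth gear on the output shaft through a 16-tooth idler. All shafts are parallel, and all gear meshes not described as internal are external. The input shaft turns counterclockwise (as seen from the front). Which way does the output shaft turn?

counterclockwise

the input shaft → shaft II: external mesh, 1 reversal → CW.
shaft II → shaft III: internal mesh, same direction → CW.
shaft III → shaft IV: external mesh, 1 reversal → CCW.
shaft IV → the output shaft: driver → idler → driven is 2 external meshes, 2 reversals → CCW.
4 reversals in total — an even number — so the output shaft turns the same way as the input shaft.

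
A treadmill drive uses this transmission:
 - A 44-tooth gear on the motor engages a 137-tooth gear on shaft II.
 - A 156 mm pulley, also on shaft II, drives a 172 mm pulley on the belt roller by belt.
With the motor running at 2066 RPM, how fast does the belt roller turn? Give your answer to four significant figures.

601.8 RPM

gear mesh 137/44 = 3.1136 → 2066/3.1136 = 663.53 RPM
belt 172/156 = 1.1026 → 663.53/1.1026 = 601.81 RPM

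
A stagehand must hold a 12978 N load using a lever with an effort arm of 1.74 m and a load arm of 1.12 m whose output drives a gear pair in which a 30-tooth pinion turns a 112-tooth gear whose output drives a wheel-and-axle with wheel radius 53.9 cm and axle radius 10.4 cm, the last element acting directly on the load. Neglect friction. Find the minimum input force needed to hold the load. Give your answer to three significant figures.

432 N

Lever MA = effort arm / load arm = 1.74/1.12 = 1.5536.
Gear pair MA = 112/30 = 3.7333.
Wheel-and-axle MA = R/r = 53.9/10.4 = 5.1827.
Combined ideal MA = 1.5536 × 3.7333 × 5.1827 = 30.06.
Effort = load / MA = 12978 / 30.06 = 431.74 N.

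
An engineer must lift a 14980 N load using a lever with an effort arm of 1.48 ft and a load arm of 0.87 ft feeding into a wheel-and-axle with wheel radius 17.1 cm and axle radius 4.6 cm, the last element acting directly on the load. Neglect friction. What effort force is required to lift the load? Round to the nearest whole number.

Lever MA = effort arm / load arm = 1.48/0.87 = 1.7011.
Wheel-and-axle MA = R/r = 17.1/4.6 = 3.7174.
Combined ideal MA = 1.7011 × 3.7174 = 6.3238.
Effort = load / MA = 14980 / 6.3238 = 2368.8 N.

2369 N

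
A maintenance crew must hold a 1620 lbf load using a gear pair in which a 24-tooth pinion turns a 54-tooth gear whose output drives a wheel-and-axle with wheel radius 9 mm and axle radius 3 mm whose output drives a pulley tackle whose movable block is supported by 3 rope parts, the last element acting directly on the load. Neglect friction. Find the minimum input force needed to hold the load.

80 lbf

Gear pair MA = 54/24 = 2.25.
Wheel-and-axle MA = R/r = 9/3 = 3.
Block-and-tackle MA = number of supporting rope parts = 3.
Combined ideal MA = 2.25 × 3 × 3 = 20.25.
Effort = load / MA = 1620 / 20.25 = 80 lbf.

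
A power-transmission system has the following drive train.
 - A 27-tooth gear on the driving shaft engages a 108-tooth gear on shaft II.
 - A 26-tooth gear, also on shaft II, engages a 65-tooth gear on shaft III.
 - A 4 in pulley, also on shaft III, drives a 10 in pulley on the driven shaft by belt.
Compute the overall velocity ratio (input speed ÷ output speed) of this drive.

25

Each stage contributes driven/driver: gear mesh 108/27 = 4, gear mesh 65/26 = 2.5, belt 10/4 = 2.5.
Overall: 4 × 2.5 × 2.5 = 25.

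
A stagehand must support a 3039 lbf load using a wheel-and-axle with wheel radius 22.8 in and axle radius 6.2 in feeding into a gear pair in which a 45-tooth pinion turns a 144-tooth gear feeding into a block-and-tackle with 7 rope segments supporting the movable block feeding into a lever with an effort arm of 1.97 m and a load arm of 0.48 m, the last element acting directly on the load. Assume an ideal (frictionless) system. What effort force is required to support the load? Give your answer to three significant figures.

Wheel-and-axle MA = R/r = 22.8/6.2 = 3.6774.
Gear pair MA = 144/45 = 3.2.
Block-and-tackle MA = number of supporting rope parts = 7.
Lever MA = effort arm / load arm = 1.97/0.48 = 4.1042.
Combined ideal MA = 3.6774 × 3.2 × 7 × 4.1042 = 338.08.
Effort = load / MA = 3039 / 338.08 = 8.9891 lbf.

8.99 lbf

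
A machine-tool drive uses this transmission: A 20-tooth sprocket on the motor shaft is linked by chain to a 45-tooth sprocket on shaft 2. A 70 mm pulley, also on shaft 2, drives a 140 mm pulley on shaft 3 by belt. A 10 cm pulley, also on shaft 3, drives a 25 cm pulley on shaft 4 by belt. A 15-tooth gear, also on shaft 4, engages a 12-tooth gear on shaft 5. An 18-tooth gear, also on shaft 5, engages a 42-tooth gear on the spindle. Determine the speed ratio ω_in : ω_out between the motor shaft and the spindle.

Each stage contributes driven/driver: chain 45/20 = 2.25, belt 140/70 = 2, belt 25/10 = 2.5, gear mesh 12/15 = 0.8, gear mesh 42/18 = 2.3333.
Overall: 2.25 × 2 × 2.5 × 0.8 × 2.3333 = 21.

21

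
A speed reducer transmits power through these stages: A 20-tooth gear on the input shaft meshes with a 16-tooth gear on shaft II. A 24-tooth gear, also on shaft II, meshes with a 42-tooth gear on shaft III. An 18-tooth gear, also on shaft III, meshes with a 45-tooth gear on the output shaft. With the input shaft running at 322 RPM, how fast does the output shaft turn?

the input shaft → shaft II (gear mesh, 16/20): 322 ÷ 0.8 = 402.5 RPM
shaft II → shaft III (gear mesh, 42/24): 402.5 ÷ 1.75 = 230 RPM
shaft III → the output shaft (gear mesh, 45/18): 230 ÷ 2.5 = 92 RPM

92 RPM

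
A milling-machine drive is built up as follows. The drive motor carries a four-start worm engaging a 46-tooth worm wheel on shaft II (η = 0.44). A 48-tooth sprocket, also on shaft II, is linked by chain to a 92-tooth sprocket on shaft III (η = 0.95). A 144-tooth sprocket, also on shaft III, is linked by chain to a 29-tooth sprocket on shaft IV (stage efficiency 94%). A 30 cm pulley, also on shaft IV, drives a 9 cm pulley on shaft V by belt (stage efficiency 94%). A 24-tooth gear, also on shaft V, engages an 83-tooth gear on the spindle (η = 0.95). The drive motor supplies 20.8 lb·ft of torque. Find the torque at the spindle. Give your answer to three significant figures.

After the worm (46/4): 20.8 × 11.5 × 0.44 = 105.25 lb·ft
After the chain (92/48): 105.25 × 1.9167 × 0.95 = 191.64 lb·ft
After the chain (29/144): 191.64 × 0.20139 × 0.94 = 36.278 lb·ft
After the belt (9/30): 36.278 × 0.3 × 0.94 = 10.23 lb·ft
After the gear mesh (83/24): 10.23 × 3.4583 × 0.95 = 33.611 lb·ft

33.6 lb·ft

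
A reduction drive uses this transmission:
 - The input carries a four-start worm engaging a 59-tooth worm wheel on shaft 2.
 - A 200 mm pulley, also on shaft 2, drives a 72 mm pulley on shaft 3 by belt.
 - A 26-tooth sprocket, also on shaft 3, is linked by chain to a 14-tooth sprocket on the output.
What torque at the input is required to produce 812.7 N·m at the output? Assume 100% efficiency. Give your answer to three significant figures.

284 N·m

Overall ratio R = 14.75 × 0.36 × 0.53846 = 2.8592.
Input torque = output torque / R = 812.7 / 2.8592 = 284.24 N·m.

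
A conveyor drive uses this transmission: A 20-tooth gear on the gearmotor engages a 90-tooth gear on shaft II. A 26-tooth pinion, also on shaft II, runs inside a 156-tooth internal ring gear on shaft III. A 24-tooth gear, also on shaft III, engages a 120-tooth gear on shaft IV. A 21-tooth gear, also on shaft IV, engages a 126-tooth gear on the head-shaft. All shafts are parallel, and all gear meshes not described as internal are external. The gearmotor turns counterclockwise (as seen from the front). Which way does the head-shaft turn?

clockwise

the gearmotor → shaft II: external mesh, 1 reversal → CW.
shaft II → shaft III: internal mesh, same direction → CW.
shaft III → shaft IV: external mesh, 1 reversal → CCW.
shaft IV → the head-shaft: external mesh, 1 reversal → CW.
3 reversals in total — an odd number — so the head-shaft turns opposite to the gearmotor.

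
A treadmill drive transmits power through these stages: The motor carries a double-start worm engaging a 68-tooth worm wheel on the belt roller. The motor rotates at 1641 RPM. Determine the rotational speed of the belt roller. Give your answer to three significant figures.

Worm: ratio = 68/2 = 34, so the belt roller turns at 1641 / 34 = 48.265 RPM.

48.3 RPM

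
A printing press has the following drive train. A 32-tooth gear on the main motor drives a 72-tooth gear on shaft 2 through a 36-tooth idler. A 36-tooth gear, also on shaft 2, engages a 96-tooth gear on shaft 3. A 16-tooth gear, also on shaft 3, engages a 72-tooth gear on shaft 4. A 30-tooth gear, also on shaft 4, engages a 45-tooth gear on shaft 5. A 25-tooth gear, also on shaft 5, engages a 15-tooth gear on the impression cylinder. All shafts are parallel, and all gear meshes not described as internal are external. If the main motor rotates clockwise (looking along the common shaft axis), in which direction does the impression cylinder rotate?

the main motor → shaft 2: driver → idler → driven is 2 external meshes, 2 reversals → CW.
shaft 2 → shaft 3: external mesh, 1 reversal → CCW.
shaft 3 → shaft 4: external mesh, 1 reversal → CW.
shaft 4 → shaft 5: external mesh, 1 reversal → CCW.
shaft 5 → the impression cylinder: external mesh, 1 reversal → CW.
6 reversals in total — an even number — so the impression cylinder turns the same way as the main motor.

clockwise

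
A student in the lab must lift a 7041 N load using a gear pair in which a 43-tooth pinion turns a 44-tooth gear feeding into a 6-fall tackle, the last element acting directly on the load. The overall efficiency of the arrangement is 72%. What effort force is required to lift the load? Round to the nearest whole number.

1593 N

Gear pair MA = 44/43 = 1.0233.
Block-and-tackle MA = number of supporting rope parts = 6.
Combined ideal MA = 1.0233 × 6 = 6.1395.
Actual MA = 6.1395 × 0.72 = 4.4205.
Effort = load / actual MA = 7041 / 4.4205 = 1592.8 N.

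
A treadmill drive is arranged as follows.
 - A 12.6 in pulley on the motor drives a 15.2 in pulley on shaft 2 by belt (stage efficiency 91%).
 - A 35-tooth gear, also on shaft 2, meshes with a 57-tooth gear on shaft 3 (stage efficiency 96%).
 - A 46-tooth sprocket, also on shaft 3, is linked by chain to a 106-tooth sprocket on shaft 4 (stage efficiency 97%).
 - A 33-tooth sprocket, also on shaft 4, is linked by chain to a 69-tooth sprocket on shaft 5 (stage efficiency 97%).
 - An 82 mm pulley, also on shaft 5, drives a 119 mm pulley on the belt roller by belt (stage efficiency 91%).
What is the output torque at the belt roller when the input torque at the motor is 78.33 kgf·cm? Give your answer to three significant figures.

Belt: ratio = 15.2/12.6 = 1.2063; torque at shaft 2 = 78.33 × 1.2063 × 0.91 = 85.989 kgf·cm.
Gear mesh: ratio = 57/35 = 1.6286; torque at shaft 3 = 85.989 × 1.6286 × 0.96 = 134.44 kgf·cm.
Chain: ratio = 106/46 = 2.3043; torque at shaft 4 = 134.44 × 2.3043 × 0.97 = 300.5 kgf·cm.
Chain: ratio = 69/33 = 2.0909; torque at shaft 5 = 300.5 × 2.0909 × 0.97 = 609.46 kgf·cm.
Belt: ratio = 119/82 = 1.4512; torque at the belt roller = 609.46 × 1.4512 × 0.91 = 804.86 kgf·cm.

805 kgf·cm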